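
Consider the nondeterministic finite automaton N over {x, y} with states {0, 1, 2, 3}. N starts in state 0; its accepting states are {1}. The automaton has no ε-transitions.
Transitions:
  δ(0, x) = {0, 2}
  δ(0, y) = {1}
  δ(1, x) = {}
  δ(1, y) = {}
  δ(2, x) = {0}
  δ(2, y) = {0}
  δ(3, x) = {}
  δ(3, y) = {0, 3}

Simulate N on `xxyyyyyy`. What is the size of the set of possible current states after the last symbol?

Start: {0}
read x: {0, 2}
read x: {0, 2}
read y: {0, 1}
read y: {1}
read y: {}
The reachable set is empty and stays empty for the remaining 3 symbols.
Final reachable set {} has 0 states.

0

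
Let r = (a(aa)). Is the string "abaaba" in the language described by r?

No split of abaaba into u·v has a matching u and (aa) matching v.

no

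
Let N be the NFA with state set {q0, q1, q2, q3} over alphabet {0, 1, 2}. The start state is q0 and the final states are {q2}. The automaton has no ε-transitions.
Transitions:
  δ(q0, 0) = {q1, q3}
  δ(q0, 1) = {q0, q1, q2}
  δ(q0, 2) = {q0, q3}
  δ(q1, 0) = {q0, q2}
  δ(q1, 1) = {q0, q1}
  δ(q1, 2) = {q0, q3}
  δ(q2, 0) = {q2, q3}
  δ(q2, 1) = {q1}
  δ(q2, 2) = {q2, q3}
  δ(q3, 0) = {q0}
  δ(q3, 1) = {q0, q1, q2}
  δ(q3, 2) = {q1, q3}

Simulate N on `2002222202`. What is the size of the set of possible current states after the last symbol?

Start: {q0}
read 2: {q0, q3}
read 0: {q0, q1, q3}
read 0: {q0, q1, q2, q3}
read 2: {q0, q1, q2, q3}
read 2: {q0, q1, q2, q3}
read 2: {q0, q1, q2, q3}
read 2: {q0, q1, q2, q3}
read 2: {q0, q1, q2, q3}
read 0: {q0, q1, q2, q3}
read 2: {q0, q1, q2, q3}
Final reachable set {q0, q1, q2, q3} has 4 states.

4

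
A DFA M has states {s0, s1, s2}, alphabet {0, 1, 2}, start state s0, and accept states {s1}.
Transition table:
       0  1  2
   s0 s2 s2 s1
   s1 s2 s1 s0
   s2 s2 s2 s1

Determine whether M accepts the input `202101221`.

rejected

s0 --2--> s1
s1 --0--> s2
s2 --2--> s1
s1 --1--> s1
s1 --0--> s2
s2 --1--> s2
s2 --2--> s1
s1 --2--> s0
s0 --1--> s2
End in state s2, which is not an accepting state.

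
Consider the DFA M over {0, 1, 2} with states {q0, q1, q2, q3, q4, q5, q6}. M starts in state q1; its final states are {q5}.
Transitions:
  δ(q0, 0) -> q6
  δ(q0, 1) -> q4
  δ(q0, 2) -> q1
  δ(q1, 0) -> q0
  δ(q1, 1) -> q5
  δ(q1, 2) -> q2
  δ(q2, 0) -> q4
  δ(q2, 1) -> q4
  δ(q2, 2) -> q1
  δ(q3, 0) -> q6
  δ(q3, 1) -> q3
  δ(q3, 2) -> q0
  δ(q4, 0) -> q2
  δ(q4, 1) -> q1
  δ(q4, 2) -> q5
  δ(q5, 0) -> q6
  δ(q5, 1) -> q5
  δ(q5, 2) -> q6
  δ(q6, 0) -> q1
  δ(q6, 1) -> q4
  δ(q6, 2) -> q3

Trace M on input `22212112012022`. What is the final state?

q1

q1 --2--> q2
q2 --2--> q1
q1 --2--> q2
q2 --1--> q4
q4 --2--> q5
q5 --1--> q5
q5 --1--> q5
q5 --2--> q6
q6 --0--> q1
q1 --1--> q5
q5 --2--> q6
q6 --0--> q1
q1 --2--> q2
q2 --2--> q1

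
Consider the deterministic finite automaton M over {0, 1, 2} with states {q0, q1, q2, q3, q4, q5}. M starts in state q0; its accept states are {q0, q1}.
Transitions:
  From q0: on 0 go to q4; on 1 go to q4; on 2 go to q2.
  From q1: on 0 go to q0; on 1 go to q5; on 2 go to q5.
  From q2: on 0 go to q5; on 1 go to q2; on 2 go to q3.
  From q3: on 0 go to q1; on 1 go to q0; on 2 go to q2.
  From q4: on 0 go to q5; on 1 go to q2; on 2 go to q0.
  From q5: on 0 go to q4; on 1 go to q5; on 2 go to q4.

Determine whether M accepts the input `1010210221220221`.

rejected

q0 --1--> q4
q4 --0--> q5
q5 --1--> q5
q5 --0--> q4
q4 --2--> q0
q0 --1--> q4
q4 --0--> q5
q5 --2--> q4
q4 --2--> q0
q0 --1--> q4
q4 --2--> q0
q0 --2--> q2
q2 --0--> q5
q5 --2--> q4
q4 --2--> q0
q0 --1--> q4
End in state q4, which is not an accepting state.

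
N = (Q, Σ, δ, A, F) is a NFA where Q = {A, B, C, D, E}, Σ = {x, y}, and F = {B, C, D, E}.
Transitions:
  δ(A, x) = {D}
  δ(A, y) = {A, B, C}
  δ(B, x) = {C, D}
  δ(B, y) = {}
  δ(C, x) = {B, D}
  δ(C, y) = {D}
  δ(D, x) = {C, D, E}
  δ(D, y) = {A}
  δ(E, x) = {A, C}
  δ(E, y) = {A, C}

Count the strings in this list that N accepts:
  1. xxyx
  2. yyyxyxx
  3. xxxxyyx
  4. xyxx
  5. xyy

xxyx: accepted
yyyxyxx: accepted
xxxxyyx: accepted
xyxx: accepted
xyy: accepted

5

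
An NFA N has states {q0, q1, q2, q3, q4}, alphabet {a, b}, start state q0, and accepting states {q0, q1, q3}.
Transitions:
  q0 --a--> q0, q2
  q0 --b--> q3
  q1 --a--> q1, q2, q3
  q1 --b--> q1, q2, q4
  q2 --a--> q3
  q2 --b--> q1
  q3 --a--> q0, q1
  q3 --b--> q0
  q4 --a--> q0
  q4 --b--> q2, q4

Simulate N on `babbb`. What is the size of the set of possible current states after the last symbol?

Start: {q0}
read b: {q3}
read a: {q0, q1}
read b: {q1, q2, q3, q4}
read b: {q0, q1, q2, q4}
read b: {q1, q2, q3, q4}
Final reachable set {q1, q2, q3, q4} has 4 states.

4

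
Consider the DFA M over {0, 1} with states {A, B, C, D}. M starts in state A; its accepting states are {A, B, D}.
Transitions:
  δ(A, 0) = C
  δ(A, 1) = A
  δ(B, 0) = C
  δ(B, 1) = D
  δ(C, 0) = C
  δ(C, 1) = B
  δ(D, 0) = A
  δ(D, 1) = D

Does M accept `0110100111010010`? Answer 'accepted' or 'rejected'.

rejected

A --0--> C
C --1--> B
B --1--> D
D --0--> A
A --1--> A
A --0--> C
C --0--> C
C --1--> B
B --1--> D
D --1--> D
D --0--> A
A --1--> A
A --0--> C
C --0--> C
C --1--> B
B --0--> C
End in state C, which is not an accepting state.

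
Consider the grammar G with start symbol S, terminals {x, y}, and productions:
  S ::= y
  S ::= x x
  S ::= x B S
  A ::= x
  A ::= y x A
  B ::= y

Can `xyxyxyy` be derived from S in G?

yes

S ⇒ xBS ⇒ xyS ⇒ xyxBS ⇒ xyxyS ⇒ xyxyxBS ⇒ xyxyxyS ⇒ xyxyxyy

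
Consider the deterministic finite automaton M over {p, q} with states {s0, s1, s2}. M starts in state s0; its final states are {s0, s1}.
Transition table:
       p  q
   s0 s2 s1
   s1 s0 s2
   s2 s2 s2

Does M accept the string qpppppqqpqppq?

rejected

s0 --q--> s1
s1 --p--> s0
s0 --p--> s2
s2 --p--> s2
s2 --p--> s2
s2 --p--> s2
s2 --q--> s2
s2 --q--> s2
s2 --p--> s2
s2 --q--> s2
s2 --p--> s2
s2 --p--> s2
s2 --q--> s2
End in state s2, which is not an accepting state.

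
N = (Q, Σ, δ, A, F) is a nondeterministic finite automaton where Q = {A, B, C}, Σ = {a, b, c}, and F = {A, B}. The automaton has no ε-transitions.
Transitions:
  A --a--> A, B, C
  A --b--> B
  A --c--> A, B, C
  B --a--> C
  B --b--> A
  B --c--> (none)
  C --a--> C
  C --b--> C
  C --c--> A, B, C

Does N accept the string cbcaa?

Start: {A}
read c: {A, B, C}
read b: {A, B, C}
read c: {A, B, C}
read a: {A, B, C}
read a: {A, B, C}
Reachable ∩ accepting = {A, B} — nonempty.

accepted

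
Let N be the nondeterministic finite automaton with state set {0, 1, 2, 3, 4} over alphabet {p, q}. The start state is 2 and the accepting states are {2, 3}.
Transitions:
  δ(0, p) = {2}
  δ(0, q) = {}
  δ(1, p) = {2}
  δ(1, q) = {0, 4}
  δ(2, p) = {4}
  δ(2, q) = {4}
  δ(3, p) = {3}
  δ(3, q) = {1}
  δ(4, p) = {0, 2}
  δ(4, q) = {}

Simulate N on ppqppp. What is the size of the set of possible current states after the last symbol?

3

Start: {2}
read p: {4}
read p: {0, 2}
read q: {4}
read p: {0, 2}
read p: {2, 4}
read p: {0, 2, 4}
Final reachable set {0, 2, 4} has 3 states.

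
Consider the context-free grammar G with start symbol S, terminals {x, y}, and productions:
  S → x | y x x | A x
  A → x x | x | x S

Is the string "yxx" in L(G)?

S ⇒ yxx

yes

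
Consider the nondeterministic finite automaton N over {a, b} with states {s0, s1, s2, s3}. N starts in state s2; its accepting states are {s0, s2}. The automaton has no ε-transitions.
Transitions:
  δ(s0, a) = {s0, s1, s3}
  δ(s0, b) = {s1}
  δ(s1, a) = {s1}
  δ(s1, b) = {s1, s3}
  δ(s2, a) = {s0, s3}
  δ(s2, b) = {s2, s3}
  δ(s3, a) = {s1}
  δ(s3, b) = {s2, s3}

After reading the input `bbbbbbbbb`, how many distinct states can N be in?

2

Start: {s2}
read b: {s2, s3}
read b: {s2, s3}
read b: {s2, s3}
read b: {s2, s3}
read b: {s2, s3}
read b: {s2, s3}
read b: {s2, s3}
read b: {s2, s3}
read b: {s2, s3}
Final reachable set {s2, s3} has 2 states.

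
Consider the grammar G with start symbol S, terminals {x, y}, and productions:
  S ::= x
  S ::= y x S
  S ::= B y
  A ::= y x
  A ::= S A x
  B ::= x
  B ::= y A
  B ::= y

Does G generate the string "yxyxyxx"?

yes

S ⇒ yxS ⇒ yxyxS ⇒ yxyxyxS ⇒ yxyxyxx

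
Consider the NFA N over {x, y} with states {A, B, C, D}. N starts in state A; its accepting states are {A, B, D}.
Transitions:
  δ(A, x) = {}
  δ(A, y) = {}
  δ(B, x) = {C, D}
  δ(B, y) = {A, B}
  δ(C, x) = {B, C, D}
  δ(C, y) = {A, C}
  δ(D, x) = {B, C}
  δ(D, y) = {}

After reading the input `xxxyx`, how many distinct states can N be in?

0

Start: {A}
read x: {}
The reachable set is empty and stays empty for the remaining 4 symbols.
Final reachable set {} has 0 states.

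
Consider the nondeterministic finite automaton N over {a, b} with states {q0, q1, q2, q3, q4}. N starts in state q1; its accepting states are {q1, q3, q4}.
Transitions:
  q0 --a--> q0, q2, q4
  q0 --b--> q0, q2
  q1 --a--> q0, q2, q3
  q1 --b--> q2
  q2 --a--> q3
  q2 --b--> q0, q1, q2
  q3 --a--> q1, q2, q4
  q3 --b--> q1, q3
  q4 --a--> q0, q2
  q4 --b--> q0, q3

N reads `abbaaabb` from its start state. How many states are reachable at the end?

4

Start: {q1}
read a: {q0, q2, q3}
read b: {q0, q1, q2, q3}
read b: {q0, q1, q2, q3}
read a: {q0, q1, q2, q3, q4}
read a: {q0, q1, q2, q3, q4}
read a: {q0, q1, q2, q3, q4}
read b: {q0, q1, q2, q3}
read b: {q0, q1, q2, q3}
Final reachable set {q0, q1, q2, q3} has 4 states.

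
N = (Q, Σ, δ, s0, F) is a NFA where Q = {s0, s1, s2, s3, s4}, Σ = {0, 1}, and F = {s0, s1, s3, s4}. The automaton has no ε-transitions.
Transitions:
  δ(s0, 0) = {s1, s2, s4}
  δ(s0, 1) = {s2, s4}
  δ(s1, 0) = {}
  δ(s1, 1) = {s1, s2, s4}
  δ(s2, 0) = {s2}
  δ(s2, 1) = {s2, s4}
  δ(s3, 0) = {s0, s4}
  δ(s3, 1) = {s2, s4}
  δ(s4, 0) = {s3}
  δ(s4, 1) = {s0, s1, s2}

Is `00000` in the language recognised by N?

accepted

Start: {s0}
read 0: {s1, s2, s4}
read 0: {s2, s3}
read 0: {s0, s2, s4}
read 0: {s1, s2, s3, s4}
read 0: {s0, s2, s3, s4}
Reachable ∩ accepting = {s0, s3, s4} — nonempty.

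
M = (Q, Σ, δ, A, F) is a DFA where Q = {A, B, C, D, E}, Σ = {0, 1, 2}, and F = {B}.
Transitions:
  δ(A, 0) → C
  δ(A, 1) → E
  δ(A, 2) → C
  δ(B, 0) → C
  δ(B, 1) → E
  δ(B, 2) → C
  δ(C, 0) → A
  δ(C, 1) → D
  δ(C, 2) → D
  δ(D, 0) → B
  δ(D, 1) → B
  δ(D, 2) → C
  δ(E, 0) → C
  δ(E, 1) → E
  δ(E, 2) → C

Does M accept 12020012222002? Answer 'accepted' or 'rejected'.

A --1--> E
E --2--> C
C --0--> A
A --2--> C
C --0--> A
A --0--> C
C --1--> D
D --2--> C
C --2--> D
D --2--> C
C --2--> D
D --0--> B
B --0--> C
C --2--> D
End in state D, which is not an accepting state.

rejected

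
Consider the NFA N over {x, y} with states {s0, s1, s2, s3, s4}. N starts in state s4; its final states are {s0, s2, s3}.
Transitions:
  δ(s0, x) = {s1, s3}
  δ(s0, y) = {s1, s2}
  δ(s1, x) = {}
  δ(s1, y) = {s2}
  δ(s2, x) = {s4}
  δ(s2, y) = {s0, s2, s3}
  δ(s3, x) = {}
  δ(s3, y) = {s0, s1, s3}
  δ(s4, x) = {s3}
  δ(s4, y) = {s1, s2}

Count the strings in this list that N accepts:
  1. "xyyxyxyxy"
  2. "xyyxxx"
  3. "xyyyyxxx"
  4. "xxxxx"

"xyyxyxyxy": accepted
"xyyxxx": rejected
"xyyyyxxx": rejected
"xxxxx": rejected

1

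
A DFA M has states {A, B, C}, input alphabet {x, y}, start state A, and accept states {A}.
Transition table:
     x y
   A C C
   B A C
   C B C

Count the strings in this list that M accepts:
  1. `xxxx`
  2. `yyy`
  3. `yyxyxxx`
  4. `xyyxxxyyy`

`xxxx`: rejected
`yyy`: rejected
`yyxyxxx`: rejected
`xyyxxxyyy`: rejected

0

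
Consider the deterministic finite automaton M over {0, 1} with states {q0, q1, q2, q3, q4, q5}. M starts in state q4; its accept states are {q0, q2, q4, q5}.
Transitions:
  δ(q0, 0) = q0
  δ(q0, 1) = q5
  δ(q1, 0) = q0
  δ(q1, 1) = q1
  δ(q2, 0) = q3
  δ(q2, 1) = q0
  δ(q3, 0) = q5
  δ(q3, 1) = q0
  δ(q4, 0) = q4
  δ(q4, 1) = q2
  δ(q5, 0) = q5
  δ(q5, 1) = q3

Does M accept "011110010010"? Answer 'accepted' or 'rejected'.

accepted

q4 --0--> q4
q4 --1--> q2
q2 --1--> q0
q0 --1--> q5
q5 --1--> q3
q3 --0--> q5
q5 --0--> q5
q5 --1--> q3
q3 --0--> q5
q5 --0--> q5
q5 --1--> q3
q3 --0--> q5
End in state q5, which is an accepting state.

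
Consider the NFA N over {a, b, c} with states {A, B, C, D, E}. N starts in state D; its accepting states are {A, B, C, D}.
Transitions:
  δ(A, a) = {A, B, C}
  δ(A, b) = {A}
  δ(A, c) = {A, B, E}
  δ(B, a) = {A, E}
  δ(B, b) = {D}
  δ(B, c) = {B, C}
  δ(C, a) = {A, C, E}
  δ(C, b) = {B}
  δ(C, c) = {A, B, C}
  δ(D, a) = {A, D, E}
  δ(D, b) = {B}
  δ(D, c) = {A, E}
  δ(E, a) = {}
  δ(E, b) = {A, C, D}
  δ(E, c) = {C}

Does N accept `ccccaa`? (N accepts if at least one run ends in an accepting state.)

accepted

Start: {D}
read c: {A, E}
read c: {A, B, C, E}
read c: {A, B, C, E}
read c: {A, B, C, E}
read a: {A, B, C, E}
read a: {A, B, C, E}
Reachable ∩ accepting = {A, B, C} — nonempty.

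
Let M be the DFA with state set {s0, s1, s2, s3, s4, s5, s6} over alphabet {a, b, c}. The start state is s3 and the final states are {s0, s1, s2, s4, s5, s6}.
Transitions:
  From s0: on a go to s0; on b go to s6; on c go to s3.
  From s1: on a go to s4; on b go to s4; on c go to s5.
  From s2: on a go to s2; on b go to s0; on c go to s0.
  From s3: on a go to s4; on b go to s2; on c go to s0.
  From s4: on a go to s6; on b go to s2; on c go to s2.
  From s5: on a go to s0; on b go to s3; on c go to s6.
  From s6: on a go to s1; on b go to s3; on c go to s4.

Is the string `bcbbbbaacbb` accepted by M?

accepted

s3 --b--> s2
s2 --c--> s0
s0 --b--> s6
s6 --b--> s3
s3 --b--> s2
s2 --b--> s0
s0 --a--> s0
s0 --a--> s0
s0 --c--> s3
s3 --b--> s2
s2 --b--> s0
End in state s0, which is an accepting state.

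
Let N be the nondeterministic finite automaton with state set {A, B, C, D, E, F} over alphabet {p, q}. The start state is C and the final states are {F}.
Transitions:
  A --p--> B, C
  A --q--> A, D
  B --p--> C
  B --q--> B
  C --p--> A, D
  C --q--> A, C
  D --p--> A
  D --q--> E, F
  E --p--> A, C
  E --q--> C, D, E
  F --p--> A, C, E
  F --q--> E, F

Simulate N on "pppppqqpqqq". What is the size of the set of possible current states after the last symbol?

6

Start: {C}
read p: {A, D}
read p: {A, B, C}
read p: {A, B, C, D}
read p: {A, B, C, D}
read p: {A, B, C, D}
read q: {A, B, C, D, E, F}
read q: {A, B, C, D, E, F}
read p: {A, B, C, D, E}
read q: {A, B, C, D, E, F}
read q: {A, B, C, D, E, F}
read q: {A, B, C, D, E, F}
Final reachable set {A, B, C, D, E, F} has 6 states.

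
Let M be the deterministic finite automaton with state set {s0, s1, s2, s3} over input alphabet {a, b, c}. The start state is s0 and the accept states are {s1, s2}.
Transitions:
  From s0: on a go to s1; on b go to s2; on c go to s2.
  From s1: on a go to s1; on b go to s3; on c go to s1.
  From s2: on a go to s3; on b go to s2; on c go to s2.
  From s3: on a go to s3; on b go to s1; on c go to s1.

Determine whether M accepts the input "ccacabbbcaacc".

accepted

s0 --c--> s2
s2 --c--> s2
s2 --a--> s3
s3 --c--> s1
s1 --a--> s1
s1 --b--> s3
s3 --b--> s1
s1 --b--> s3
s3 --c--> s1
s1 --a--> s1
s1 --a--> s1
s1 --c--> s1
s1 --c--> s1
End in state s1, which is an accepting state.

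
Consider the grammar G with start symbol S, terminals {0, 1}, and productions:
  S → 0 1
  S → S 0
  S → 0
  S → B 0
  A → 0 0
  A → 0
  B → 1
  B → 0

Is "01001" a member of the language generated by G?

no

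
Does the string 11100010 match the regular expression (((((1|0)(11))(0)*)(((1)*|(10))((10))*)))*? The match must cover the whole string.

yes

Split into 1 piece 11100010; each matches ((((1|0)(11))(0)*)(((1)*|(10))((10))*)).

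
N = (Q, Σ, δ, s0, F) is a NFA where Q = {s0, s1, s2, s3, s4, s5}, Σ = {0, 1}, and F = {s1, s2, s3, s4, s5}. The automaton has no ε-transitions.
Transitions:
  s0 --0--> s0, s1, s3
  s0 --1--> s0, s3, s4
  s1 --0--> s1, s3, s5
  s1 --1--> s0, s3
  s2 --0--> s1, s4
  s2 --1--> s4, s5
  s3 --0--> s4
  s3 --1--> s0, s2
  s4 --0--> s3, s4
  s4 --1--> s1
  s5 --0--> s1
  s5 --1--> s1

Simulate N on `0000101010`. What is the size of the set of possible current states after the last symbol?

5

Start: {s0}
read 0: {s0, s1, s3}
read 0: {s0, s1, s3, s4, s5}
read 0: {s0, s1, s3, s4, s5}
read 0: {s0, s1, s3, s4, s5}
read 1: {s0, s1, s2, s3, s4}
read 0: {s0, s1, s3, s4, s5}
read 1: {s0, s1, s2, s3, s4}
read 0: {s0, s1, s3, s4, s5}
read 1: {s0, s1, s2, s3, s4}
read 0: {s0, s1, s3, s4, s5}
Final reachable set {s0, s1, s3, s4, s5} has 5 states.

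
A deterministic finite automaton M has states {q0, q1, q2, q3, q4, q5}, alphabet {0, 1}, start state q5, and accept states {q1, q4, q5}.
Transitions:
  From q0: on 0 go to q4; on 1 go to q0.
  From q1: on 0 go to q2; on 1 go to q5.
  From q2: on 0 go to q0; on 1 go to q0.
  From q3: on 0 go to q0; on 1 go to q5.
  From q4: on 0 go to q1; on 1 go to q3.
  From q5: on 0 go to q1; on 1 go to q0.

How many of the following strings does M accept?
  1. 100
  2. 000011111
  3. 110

2

100: accepted
000011111: rejected
110: accepted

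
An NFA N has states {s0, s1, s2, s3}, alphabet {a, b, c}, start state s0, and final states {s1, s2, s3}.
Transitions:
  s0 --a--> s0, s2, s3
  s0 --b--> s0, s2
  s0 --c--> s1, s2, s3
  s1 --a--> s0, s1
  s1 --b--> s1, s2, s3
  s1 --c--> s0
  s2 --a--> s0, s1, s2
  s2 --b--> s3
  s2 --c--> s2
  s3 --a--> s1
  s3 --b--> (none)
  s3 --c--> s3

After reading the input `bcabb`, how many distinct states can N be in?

4

Start: {s0}
read b: {s0, s2}
read c: {s1, s2, s3}
read a: {s0, s1, s2}
read b: {s0, s1, s2, s3}
read b: {s0, s1, s2, s3}
Final reachable set {s0, s1, s2, s3} has 4 states.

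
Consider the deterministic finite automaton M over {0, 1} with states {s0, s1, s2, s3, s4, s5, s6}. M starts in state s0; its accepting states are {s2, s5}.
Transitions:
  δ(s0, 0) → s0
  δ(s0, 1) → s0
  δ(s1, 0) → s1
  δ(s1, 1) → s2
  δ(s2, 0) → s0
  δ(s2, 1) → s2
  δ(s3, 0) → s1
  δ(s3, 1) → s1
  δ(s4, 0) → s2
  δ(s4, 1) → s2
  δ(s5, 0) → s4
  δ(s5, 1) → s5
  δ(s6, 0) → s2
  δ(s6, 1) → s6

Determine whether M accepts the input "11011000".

rejected

s0 --1--> s0
s0 --1--> s0
s0 --0--> s0
s0 --1--> s0
s0 --1--> s0
s0 --0--> s0
s0 --0--> s0
s0 --0--> s0
End in state s0, which is not an accepting state.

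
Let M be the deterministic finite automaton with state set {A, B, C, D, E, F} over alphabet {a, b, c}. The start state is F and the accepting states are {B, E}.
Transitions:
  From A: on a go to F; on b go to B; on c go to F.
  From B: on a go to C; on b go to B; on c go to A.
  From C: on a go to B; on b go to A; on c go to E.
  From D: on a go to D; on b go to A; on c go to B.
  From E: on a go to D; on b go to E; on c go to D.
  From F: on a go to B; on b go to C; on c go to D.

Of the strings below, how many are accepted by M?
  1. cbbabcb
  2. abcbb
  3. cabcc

1

cbbabcb: rejected
abcbb: accepted
cabcc: rejected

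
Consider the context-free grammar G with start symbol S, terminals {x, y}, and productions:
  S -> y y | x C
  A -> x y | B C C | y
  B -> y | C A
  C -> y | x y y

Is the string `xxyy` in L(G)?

yes

S ⇒ xC ⇒ xxyy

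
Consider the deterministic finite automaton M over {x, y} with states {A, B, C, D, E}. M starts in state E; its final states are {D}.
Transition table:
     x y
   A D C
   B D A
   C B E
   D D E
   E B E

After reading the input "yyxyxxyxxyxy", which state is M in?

A

E --y--> E
E --y--> E
E --x--> B
B --y--> A
A --x--> D
D --x--> D
D --y--> E
E --x--> B
B --x--> D
D --y--> E
E --x--> B
B --y--> A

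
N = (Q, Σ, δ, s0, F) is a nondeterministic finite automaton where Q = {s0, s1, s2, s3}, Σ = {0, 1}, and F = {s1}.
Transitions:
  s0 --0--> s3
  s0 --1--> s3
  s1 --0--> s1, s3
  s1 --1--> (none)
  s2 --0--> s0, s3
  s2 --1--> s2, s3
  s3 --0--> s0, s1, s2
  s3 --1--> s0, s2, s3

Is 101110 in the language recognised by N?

Start: {s0}
read 1: {s3}
read 0: {s0, s1, s2}
read 1: {s2, s3}
read 1: {s0, s2, s3}
read 1: {s0, s2, s3}
read 0: {s0, s1, s2, s3}
Reachable ∩ accepting = {s1} — nonempty.

accepted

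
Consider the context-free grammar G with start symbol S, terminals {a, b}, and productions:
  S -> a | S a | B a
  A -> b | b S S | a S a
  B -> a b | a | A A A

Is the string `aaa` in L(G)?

S ⇒ Sa ⇒ Baa ⇒ aaa

yes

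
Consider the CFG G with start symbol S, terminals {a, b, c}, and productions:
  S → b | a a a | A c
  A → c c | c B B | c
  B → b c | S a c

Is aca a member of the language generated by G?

no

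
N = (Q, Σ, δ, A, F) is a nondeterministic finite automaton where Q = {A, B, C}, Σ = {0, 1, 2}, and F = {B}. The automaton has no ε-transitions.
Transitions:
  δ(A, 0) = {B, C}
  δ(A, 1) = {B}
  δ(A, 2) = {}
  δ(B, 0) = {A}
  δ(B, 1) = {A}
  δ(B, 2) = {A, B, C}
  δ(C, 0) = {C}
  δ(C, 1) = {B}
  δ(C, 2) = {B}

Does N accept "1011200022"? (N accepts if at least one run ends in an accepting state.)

rejected

Start: {A}
read 1: {B}
read 0: {A}
read 1: {B}
read 1: {A}
read 2: {}
The reachable set is empty and stays empty for the remaining 5 symbols.
Reachable ∩ accepting = {} — empty.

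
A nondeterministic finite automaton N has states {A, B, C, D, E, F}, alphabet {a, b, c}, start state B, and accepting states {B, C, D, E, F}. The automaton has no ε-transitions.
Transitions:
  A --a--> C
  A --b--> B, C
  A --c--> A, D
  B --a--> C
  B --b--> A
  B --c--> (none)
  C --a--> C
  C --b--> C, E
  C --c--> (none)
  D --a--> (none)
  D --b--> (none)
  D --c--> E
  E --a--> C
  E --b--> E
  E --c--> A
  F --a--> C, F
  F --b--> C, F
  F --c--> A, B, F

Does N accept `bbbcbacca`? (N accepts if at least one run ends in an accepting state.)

Start: {B}
read b: {A}
read b: {B, C}
read b: {A, C, E}
read c: {A, D}
read b: {B, C}
read a: {C}
read c: {}
The reachable set is empty and stays empty for the remaining 2 symbols.
Reachable ∩ accepting = {} — empty.

rejected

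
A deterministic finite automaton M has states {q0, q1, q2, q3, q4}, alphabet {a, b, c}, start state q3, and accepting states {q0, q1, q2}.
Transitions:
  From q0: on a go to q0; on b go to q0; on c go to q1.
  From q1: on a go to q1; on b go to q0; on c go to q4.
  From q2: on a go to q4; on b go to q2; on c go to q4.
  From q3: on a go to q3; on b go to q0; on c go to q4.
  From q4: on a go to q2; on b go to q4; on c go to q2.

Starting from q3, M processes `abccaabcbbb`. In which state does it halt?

q3 --a--> q3
q3 --b--> q0
q0 --c--> q1
q1 --c--> q4
q4 --a--> q2
q2 --a--> q4
q4 --b--> q4
q4 --c--> q2
q2 --b--> q2
q2 --b--> q2
q2 --b--> q2

q2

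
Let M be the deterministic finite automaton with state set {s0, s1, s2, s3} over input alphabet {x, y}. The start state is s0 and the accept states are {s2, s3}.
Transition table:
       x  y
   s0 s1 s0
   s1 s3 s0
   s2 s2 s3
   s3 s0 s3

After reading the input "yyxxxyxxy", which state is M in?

s0 --y--> s0
s0 --y--> s0
s0 --x--> s1
s1 --x--> s3
s3 --x--> s0
s0 --y--> s0
s0 --x--> s1
s1 --x--> s3
s3 --y--> s3

s3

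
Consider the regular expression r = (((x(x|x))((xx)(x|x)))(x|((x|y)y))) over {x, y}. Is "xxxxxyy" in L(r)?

Split as xxxxx·yy: ((x(x|x))((xx)(x|x))) matches xxxxx and (x|((x|y)y)) matches yy.

yes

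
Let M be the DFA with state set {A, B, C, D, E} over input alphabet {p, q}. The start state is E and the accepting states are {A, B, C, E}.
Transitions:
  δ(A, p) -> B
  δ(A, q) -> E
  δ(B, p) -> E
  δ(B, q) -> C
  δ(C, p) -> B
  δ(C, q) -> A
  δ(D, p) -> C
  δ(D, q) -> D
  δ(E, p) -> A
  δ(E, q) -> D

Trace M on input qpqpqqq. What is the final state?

E --q--> D
D --p--> C
C --q--> A
A --p--> B
B --q--> C
C --q--> A
A --q--> E

E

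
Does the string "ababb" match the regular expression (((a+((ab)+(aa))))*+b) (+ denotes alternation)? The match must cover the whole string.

no

Neither ((a+((ab)+(aa))))* nor b matches ababb.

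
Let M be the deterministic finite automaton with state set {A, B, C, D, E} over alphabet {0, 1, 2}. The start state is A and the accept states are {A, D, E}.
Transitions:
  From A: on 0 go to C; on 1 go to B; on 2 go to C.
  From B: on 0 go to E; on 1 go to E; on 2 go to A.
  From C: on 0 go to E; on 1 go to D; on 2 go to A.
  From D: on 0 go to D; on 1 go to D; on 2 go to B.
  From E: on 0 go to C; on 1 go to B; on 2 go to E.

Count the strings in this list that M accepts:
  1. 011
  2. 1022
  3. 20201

011: accepted
1022: accepted
20201: accepted

3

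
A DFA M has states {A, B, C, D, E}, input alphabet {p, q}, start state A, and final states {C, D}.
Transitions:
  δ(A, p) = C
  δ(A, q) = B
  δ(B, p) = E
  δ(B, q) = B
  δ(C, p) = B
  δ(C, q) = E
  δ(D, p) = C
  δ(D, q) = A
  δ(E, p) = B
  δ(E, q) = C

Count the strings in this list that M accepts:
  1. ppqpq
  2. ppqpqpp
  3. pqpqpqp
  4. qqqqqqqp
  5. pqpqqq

1

ppqpq: accepted
ppqpqpp: rejected
pqpqpqp: rejected
qqqqqqqp: rejected
pqpqqq: rejected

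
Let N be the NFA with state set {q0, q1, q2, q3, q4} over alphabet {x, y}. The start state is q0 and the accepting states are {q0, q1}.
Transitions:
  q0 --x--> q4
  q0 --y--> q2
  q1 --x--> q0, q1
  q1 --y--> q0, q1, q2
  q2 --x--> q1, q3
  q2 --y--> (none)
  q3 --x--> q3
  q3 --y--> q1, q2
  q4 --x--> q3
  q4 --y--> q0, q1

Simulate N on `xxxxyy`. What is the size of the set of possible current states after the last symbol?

Start: {q0}
read x: {q4}
read x: {q3}
read x: {q3}
read x: {q3}
read y: {q1, q2}
read y: {q0, q1, q2}
Final reachable set {q0, q1, q2} has 3 states.

3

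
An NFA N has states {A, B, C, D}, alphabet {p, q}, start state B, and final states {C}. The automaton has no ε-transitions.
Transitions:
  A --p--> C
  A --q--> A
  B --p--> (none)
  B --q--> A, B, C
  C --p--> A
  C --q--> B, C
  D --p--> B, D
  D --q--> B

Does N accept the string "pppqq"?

rejected

Start: {B}
read p: {}
The reachable set is empty and stays empty for the remaining 4 symbols.
Reachable ∩ accepting = {} — empty.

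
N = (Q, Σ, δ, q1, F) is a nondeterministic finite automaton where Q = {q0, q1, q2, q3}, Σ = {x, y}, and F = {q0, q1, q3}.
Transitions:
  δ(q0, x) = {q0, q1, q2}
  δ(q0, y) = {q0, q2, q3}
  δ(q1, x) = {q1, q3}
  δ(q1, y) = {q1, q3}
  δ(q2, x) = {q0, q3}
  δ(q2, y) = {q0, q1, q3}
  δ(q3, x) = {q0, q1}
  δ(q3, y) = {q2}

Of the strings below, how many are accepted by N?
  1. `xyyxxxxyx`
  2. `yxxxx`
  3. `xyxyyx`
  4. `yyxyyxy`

4

`xyyxxxxyx`: accepted
`yxxxx`: accepted
`xyxyyx`: accepted
`yyxyyxy`: accepted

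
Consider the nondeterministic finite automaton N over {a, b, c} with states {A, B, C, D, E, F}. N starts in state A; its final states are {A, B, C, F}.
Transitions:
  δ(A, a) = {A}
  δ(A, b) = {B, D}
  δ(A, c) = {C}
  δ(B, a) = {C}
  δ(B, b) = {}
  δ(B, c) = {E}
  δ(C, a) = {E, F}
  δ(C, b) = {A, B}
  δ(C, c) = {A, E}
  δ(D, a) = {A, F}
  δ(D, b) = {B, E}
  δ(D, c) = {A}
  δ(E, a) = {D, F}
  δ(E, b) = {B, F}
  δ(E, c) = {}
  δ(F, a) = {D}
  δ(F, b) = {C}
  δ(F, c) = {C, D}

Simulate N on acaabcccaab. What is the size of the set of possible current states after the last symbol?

4

Start: {A}
read a: {A}
read c: {C}
read a: {E, F}
read a: {D, F}
read b: {B, C, E}
read c: {A, E}
read c: {C}
read c: {A, E}
read a: {A, D, F}
read a: {A, D, F}
read b: {B, C, D, E}
Final reachable set {B, C, D, E} has 4 states.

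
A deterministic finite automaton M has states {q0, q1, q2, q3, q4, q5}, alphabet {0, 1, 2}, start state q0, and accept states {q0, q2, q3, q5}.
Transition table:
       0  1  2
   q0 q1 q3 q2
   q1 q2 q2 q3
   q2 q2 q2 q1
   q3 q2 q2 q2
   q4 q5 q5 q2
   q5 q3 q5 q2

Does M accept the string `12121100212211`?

q0 --1--> q3
q3 --2--> q2
q2 --1--> q2
q2 --2--> q1
q1 --1--> q2
q2 --1--> q2
q2 --0--> q2
q2 --0--> q2
q2 --2--> q1
q1 --1--> q2
q2 --2--> q1
q1 --2--> q3
q3 --1--> q2
q2 --1--> q2
End in state q2, which is an accepting state.

accepted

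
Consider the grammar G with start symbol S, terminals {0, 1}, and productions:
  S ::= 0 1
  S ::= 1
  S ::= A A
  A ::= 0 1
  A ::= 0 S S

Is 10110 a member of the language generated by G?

no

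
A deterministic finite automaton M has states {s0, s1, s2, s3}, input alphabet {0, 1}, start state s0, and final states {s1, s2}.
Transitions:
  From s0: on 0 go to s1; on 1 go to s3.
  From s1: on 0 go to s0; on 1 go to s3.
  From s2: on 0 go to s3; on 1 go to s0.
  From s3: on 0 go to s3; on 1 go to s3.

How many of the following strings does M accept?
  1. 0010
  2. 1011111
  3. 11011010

0

0010: rejected
1011111: rejected
11011010: rejected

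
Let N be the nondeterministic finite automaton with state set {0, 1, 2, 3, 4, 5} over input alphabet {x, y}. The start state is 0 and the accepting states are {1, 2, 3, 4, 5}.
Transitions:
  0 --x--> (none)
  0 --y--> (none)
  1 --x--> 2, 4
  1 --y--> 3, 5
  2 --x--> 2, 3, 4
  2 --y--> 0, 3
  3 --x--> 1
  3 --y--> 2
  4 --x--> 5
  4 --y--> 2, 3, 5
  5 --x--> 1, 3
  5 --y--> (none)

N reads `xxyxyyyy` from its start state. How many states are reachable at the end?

Start: {0}
read x: {}
The reachable set is empty and stays empty for the remaining 7 symbols.
Final reachable set {} has 0 states.

0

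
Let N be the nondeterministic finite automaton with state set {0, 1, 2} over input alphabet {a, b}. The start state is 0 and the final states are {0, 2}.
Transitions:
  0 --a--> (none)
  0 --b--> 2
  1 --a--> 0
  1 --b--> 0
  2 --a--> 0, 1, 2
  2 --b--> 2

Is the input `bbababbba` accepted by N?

Start: {0}
read b: {2}
read b: {2}
read a: {0, 1, 2}
read b: {0, 2}
read a: {0, 1, 2}
read b: {0, 2}
read b: {2}
read b: {2}
read a: {0, 1, 2}
Reachable ∩ accepting = {0, 2} — nonempty.

accepted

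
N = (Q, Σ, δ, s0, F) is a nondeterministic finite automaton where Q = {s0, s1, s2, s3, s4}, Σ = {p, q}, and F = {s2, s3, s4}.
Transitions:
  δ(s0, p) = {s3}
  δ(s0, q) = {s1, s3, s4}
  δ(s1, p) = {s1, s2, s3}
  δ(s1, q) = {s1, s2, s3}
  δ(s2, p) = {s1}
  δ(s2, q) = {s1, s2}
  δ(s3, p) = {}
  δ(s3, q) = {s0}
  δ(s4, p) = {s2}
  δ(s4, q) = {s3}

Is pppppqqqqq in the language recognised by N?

Start: {s0}
read p: {s3}
read p: {}
The reachable set is empty and stays empty for the remaining 8 symbols.
Reachable ∩ accepting = {} — empty.

rejected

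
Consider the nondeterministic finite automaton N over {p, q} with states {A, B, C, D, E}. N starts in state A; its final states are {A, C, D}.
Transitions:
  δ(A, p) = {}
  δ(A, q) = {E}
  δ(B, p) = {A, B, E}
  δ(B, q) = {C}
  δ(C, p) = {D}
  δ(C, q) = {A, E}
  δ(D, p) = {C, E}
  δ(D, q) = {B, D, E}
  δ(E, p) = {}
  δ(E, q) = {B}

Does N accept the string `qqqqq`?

rejected

Start: {A}
read q: {E}
read q: {B}
read q: {C}
read q: {A, E}
read q: {B, E}
Reachable ∩ accepting = {} — empty.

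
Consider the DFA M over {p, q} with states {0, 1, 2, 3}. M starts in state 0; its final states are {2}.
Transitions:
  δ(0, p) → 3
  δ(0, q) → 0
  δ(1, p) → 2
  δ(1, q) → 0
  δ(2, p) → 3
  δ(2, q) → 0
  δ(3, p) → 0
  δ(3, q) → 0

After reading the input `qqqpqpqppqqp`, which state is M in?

0 --q--> 0
0 --q--> 0
0 --q--> 0
0 --p--> 3
3 --q--> 0
0 --p--> 3
3 --q--> 0
0 --p--> 3
3 --p--> 0
0 --q--> 0
0 --q--> 0
0 --p--> 3

3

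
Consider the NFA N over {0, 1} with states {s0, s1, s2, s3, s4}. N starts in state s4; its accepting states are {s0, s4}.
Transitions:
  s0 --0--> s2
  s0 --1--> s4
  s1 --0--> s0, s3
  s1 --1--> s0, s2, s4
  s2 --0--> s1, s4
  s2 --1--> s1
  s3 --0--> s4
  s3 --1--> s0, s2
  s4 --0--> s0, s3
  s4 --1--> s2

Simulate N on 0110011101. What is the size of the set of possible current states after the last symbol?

Start: {s4}
read 0: {s0, s3}
read 1: {s0, s2, s4}
read 1: {s1, s2, s4}
read 0: {s0, s1, s3, s4}
read 0: {s0, s2, s3, s4}
read 1: {s0, s1, s2, s4}
read 1: {s0, s1, s2, s4}
read 1: {s0, s1, s2, s4}
read 0: {s0, s1, s2, s3, s4}
read 1: {s0, s1, s2, s4}
Final reachable set {s0, s1, s2, s4} has 4 states.

4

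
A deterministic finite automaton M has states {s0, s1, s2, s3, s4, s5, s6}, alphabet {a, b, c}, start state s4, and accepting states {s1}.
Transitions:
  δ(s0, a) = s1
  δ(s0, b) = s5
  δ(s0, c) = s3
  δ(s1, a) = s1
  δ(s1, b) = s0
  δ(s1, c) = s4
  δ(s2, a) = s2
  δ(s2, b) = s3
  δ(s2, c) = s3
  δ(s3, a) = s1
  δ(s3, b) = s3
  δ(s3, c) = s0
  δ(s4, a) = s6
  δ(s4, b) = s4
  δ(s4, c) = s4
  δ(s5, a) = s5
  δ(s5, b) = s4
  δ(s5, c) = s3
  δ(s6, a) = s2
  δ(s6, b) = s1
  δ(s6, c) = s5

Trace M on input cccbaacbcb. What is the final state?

s5

s4 --c--> s4
s4 --c--> s4
s4 --c--> s4
s4 --b--> s4
s4 --a--> s6
s6 --a--> s2
s2 --c--> s3
s3 --b--> s3
s3 --c--> s0
s0 --b--> s5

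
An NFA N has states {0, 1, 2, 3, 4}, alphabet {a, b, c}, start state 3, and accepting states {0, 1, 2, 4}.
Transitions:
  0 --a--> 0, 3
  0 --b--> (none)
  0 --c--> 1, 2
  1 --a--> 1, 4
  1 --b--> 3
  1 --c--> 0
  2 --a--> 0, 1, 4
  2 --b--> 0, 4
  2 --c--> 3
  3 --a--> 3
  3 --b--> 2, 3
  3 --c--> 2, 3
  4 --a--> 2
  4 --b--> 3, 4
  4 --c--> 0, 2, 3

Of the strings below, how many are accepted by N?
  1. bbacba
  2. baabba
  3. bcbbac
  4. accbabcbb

bbacba: accepted
baabba: accepted
bcbbac: accepted
accbabcbb: accepted

4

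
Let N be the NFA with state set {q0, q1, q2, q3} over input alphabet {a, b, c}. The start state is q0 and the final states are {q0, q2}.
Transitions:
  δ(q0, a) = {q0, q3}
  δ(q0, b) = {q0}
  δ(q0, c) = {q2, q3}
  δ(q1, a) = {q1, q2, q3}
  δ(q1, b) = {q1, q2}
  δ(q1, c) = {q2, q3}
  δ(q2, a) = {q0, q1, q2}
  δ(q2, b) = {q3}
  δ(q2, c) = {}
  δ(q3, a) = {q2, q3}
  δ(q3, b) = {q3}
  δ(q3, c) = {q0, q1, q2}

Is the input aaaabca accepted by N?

accepted

Start: {q0}
read a: {q0, q3}
read a: {q0, q2, q3}
read a: {q0, q1, q2, q3}
read a: {q0, q1, q2, q3}
read b: {q0, q1, q2, q3}
read c: {q0, q1, q2, q3}
read a: {q0, q1, q2, q3}
Reachable ∩ accepting = {q0, q2} — nonempty.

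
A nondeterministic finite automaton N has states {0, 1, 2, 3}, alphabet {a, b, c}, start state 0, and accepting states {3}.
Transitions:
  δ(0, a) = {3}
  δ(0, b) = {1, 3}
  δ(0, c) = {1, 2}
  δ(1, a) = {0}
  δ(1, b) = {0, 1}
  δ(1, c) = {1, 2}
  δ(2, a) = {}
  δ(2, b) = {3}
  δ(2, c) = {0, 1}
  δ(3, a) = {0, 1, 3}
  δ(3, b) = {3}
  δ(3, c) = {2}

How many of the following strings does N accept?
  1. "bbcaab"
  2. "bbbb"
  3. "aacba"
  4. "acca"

"bbcaab": accepted
"bbbb": accepted
"aacba": accepted
"acca": accepted

4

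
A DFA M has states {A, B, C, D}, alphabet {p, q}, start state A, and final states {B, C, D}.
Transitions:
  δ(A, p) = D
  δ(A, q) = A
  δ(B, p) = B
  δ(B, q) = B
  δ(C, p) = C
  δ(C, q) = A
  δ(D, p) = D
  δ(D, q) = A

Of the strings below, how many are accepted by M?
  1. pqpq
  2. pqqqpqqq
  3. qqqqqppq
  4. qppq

pqpq: rejected
pqqqpqqq: rejected
qqqqqppq: rejected
qppq: rejected

0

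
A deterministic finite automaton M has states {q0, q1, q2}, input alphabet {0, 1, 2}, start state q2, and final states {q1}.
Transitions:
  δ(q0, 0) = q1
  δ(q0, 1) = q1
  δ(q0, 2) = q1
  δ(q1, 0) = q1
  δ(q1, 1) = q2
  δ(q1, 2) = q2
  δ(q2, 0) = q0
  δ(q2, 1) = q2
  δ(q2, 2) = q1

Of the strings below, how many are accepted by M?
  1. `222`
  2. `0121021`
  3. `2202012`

2

`222`: accepted
`0121021`: rejected
`2202012`: accepted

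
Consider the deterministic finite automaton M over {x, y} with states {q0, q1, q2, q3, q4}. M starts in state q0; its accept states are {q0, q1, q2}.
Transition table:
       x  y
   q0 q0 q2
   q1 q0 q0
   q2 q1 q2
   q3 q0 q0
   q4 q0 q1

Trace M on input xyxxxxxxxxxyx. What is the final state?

q0 --x--> q0
q0 --y--> q2
q2 --x--> q1
q1 --x--> q0
q0 --x--> q0
q0 --x--> q0
q0 --x--> q0
q0 --x--> q0
q0 --x--> q0
q0 --x--> q0
q0 --x--> q0
q0 --y--> q2
q2 --x--> q1

q1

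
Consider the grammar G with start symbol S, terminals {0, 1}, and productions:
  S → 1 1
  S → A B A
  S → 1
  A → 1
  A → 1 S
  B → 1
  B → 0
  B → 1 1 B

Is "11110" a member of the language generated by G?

no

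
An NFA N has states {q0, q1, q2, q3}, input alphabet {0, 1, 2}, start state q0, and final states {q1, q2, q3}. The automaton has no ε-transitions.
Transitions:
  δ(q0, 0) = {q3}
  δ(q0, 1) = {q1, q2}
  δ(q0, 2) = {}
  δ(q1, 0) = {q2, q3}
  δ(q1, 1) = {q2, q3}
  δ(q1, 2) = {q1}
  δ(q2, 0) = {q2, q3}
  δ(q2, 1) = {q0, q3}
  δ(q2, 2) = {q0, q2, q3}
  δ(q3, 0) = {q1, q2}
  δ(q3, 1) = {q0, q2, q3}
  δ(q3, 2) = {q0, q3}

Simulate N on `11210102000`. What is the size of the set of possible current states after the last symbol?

Start: {q0}
read 1: {q1, q2}
read 1: {q0, q2, q3}
read 2: {q0, q2, q3}
read 1: {q0, q1, q2, q3}
read 0: {q1, q2, q3}
read 1: {q0, q2, q3}
read 0: {q1, q2, q3}
read 2: {q0, q1, q2, q3}
read 0: {q1, q2, q3}
read 0: {q1, q2, q3}
read 0: {q1, q2, q3}
Final reachable set {q1, q2, q3} has 3 states.

3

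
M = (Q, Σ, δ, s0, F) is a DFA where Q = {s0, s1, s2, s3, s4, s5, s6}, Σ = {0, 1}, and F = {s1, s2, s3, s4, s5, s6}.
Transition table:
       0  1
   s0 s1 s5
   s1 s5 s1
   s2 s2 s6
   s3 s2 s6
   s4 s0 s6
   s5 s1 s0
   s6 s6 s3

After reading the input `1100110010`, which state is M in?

s1

s0 --1--> s5
s5 --1--> s0
s0 --0--> s1
s1 --0--> s5
s5 --1--> s0
s0 --1--> s5
s5 --0--> s1
s1 --0--> s5
s5 --1--> s0
s0 --0--> s1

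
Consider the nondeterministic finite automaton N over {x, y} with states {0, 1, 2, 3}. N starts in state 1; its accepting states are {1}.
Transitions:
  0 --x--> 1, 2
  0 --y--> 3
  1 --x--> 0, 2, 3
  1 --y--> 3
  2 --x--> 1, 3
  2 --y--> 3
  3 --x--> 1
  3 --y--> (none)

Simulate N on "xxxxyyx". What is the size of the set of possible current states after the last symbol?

0

Start: {1}
read x: {0, 2, 3}
read x: {1, 2, 3}
read x: {0, 1, 2, 3}
read x: {0, 1, 2, 3}
read y: {3}
read y: {}
The reachable set is empty and stays empty for the remaining 1 symbol.
Final reachable set {} has 0 states.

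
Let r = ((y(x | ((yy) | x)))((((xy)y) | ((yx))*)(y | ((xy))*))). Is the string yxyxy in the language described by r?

yes

Split as yx·yxy: (y(x|((yy)|x))) matches yx and ((((xy)y)|((yx))*)(y|((xy))*)) matches yxy.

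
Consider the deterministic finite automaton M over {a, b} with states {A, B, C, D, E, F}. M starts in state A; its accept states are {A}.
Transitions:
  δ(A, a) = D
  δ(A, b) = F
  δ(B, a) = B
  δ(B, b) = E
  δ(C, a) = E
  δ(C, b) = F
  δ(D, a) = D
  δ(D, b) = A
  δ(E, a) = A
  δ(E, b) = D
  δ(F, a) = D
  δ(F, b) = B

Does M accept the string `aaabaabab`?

A --a--> D
D --a--> D
D --a--> D
D --b--> A
A --a--> D
D --a--> D
D --b--> A
A --a--> D
D --b--> A
End in state A, which is an accepting state.

accepted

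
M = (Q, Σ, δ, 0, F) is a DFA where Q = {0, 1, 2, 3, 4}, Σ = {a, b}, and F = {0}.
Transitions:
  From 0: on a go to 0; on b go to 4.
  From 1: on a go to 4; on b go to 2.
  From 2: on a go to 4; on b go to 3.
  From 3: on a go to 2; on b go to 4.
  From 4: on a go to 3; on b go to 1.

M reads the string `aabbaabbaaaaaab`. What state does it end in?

0 --a--> 0
0 --a--> 0
0 --b--> 4
4 --b--> 1
1 --a--> 4
4 --a--> 3
3 --b--> 4
4 --b--> 1
1 --a--> 4
4 --a--> 3
3 --a--> 2
2 --a--> 4
4 --a--> 3
3 --a--> 2
2 --b--> 3

3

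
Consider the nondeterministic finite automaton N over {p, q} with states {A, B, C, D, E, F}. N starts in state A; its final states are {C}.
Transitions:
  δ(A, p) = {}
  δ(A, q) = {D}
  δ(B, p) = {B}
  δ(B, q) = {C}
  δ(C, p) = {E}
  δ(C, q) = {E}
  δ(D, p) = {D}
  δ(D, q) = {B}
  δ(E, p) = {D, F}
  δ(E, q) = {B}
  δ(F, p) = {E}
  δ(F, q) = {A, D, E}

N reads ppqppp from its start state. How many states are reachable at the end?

0

Start: {A}
read p: {}
The reachable set is empty and stays empty for the remaining 5 symbols.
Final reachable set {} has 0 states.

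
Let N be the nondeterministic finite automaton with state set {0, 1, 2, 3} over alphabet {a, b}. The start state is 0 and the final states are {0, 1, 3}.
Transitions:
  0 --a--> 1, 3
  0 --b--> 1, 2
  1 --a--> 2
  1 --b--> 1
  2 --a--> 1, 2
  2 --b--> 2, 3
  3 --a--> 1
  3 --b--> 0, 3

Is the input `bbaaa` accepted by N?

accepted

Start: {0}
read b: {1, 2}
read b: {1, 2, 3}
read a: {1, 2}
read a: {1, 2}
read a: {1, 2}
Reachable ∩ accepting = {1} — nonempty.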